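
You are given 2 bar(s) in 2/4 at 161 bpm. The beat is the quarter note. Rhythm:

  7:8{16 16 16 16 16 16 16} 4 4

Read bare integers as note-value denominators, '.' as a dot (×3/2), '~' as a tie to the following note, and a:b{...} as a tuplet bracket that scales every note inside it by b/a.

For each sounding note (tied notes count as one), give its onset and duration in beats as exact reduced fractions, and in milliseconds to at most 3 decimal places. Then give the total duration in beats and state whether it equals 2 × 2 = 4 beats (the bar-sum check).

1) 0.0ms=0b +106.477ms=2/7b
2) 106.477ms=2/7b +106.477ms=2/7b
3) 212.955ms=4/7b +106.477ms=2/7b
4) 319.432ms=6/7b +106.477ms=2/7b
5) 425.909ms=8/7b +106.477ms=2/7b
6) 532.387ms=10/7b +106.477ms=2/7b
7) 638.864ms=12/7b +106.477ms=2/7b
8) 745.342ms=2b +372.671ms=1b
9) 1118.012ms=3b +372.671ms=1b
Σ=4b of 4 (161bpm 2/4) — PASS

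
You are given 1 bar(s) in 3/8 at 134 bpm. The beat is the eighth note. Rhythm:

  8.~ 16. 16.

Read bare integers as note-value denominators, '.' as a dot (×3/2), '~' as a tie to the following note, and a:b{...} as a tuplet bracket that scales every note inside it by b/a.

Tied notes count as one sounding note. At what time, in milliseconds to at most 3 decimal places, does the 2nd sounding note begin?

1. 0.0ms @ 0 + 1007.463ms (9/4)
2. 1007.463ms @ 9/4 + 335.821ms (3/4)

note 2 onset = 9/4b = 1007.463ms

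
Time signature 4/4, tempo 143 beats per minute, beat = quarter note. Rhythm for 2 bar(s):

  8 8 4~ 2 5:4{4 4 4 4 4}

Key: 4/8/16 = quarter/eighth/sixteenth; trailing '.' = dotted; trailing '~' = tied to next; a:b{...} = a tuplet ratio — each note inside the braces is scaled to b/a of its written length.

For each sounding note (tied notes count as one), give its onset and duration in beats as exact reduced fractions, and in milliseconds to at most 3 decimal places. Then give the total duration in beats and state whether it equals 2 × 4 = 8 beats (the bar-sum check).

1) 0.0ms=0b +209.79ms=1/2b
2) 209.79ms=1/2b +209.79ms=1/2b
3) 419.58ms=1b +1258.741ms=3b
4) 1678.322ms=4b +335.664ms=4/5b
5) 2013.986ms=24/5b +335.664ms=4/5b
6) 2349.65ms=28/5b +335.664ms=4/5b
7) 2685.315ms=32/5b +335.664ms=4/5b
8) 3020.979ms=36/5b +335.664ms=4/5b
Σ=8b of 8 (143bpm 4/4) — PASS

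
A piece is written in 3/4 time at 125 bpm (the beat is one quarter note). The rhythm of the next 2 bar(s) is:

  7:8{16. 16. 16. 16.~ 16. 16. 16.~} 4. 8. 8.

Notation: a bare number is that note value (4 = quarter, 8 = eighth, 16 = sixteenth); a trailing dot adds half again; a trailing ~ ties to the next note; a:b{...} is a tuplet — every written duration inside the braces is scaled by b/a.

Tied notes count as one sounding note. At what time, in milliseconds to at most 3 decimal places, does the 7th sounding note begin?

1. 0.0ms @ 0 + 205.714ms (3/7)
2. 205.714ms @ 3/7 + 205.714ms (3/7)
3. 411.429ms @ 6/7 + 205.714ms (3/7)
4. 617.143ms @ 9/7 + 411.429ms (6/7)
5. 1028.571ms @ 15/7 + 205.714ms (3/7)
6. 1234.286ms @ 18/7 + 925.714ms (27/14)
7. 2160.0ms @ 9/2 + 360.0ms (3/4)
8. 2520.0ms @ 21/4 + 360.0ms (3/4)

note 7 onset = 9/2b = 2160.0ms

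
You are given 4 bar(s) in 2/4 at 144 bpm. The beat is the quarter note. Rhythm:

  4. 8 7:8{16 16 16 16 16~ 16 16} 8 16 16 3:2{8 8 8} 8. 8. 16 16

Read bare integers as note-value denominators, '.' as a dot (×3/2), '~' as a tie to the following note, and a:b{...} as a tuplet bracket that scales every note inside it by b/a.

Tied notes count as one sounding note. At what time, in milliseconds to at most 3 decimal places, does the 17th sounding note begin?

1. 0.0ms @ 0 + 625.0ms (3/2)
2. 625.0ms @ 3/2 + 208.333ms (1/2)
3. 833.333ms @ 2 + 119.048ms (2/7)
4. 952.381ms @ 16/7 + 119.048ms (2/7)
5. 1071.429ms @ 18/7 + 119.048ms (2/7)
6. 1190.476ms @ 20/7 + 119.048ms (2/7)
7. 1309.524ms @ 22/7 + 238.095ms (4/7)
8. 1547.619ms @ 26/7 + 119.048ms (2/7)
9. 1666.667ms @ 4 + 208.333ms (1/2)
10. 1875.0ms @ 9/2 + 104.167ms (1/4)
11. 1979.167ms @ 19/4 + 104.167ms (1/4)
12. 2083.333ms @ 5 + 138.889ms (1/3)
13. 2222.222ms @ 16/3 + 138.889ms (1/3)
14. 2361.111ms @ 17/3 + 138.889ms (1/3)
15. 2500.0ms @ 6 + 312.5ms (3/4)
16. 2812.5ms @ 27/4 + 312.5ms (3/4)
17. 3125.0ms @ 15/2 + 104.167ms (1/4)
18. 3229.167ms @ 31/4 + 104.167ms (1/4)

note 17 onset = 15/2b = 3125.0ms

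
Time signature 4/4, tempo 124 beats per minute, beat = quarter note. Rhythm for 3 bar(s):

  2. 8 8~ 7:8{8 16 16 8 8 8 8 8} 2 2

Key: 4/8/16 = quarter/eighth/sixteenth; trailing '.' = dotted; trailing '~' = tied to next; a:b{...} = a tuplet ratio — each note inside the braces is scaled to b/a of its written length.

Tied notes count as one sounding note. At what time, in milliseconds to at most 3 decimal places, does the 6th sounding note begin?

1. 0.0ms @ 0 + 1451.613ms (3)
2. 1451.613ms @ 3 + 241.935ms (1/2)
3. 1693.548ms @ 7/2 + 518.433ms (15/14)
4. 2211.982ms @ 32/7 + 138.249ms (2/7)
5. 2350.23ms @ 34/7 + 138.249ms (2/7)
6. 2488.479ms @ 36/7 + 276.498ms (4/7)
7. 2764.977ms @ 40/7 + 276.498ms (4/7)
8. 3041.475ms @ 44/7 + 276.498ms (4/7)
9. 3317.972ms @ 48/7 + 276.498ms (4/7)
10. 3594.47ms @ 52/7 + 276.498ms (4/7)
11. 3870.968ms @ 8 + 967.742ms (2)
12. 4838.71ms @ 10 + 967.742ms (2)

note 6 onset = 36/7b = 2488.479ms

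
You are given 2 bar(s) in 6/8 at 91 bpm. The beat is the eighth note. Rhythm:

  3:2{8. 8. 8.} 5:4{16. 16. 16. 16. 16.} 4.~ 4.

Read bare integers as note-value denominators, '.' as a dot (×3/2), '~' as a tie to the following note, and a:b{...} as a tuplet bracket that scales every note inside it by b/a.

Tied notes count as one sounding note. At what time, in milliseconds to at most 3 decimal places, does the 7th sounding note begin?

1. 0.0ms @ 0 + 659.341ms (1)
2. 659.341ms @ 1 + 659.341ms (1)
3. 1318.681ms @ 2 + 659.341ms (1)
4. 1978.022ms @ 3 + 395.604ms (3/5)
5. 2373.626ms @ 18/5 + 395.604ms (3/5)
6. 2769.231ms @ 21/5 + 395.604ms (3/5)
7. 3164.835ms @ 24/5 + 395.604ms (3/5)
8. 3560.44ms @ 27/5 + 395.604ms (3/5)
9. 3956.044ms @ 6 + 3956.044ms (6)

note 7 onset = 24/5b = 3164.835ms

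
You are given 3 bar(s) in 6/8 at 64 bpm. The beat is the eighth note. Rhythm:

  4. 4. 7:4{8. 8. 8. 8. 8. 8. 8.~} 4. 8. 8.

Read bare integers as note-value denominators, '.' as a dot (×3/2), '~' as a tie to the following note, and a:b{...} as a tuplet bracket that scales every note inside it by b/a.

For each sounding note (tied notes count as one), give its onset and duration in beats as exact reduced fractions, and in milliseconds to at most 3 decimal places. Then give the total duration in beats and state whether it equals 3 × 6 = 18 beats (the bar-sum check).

1) 0.0ms=0b +2812.5ms=3b
2) 2812.5ms=3b +2812.5ms=3b
3) 5625.0ms=6b +803.571ms=6/7b
4) 6428.571ms=48/7b +803.571ms=6/7b
5) 7232.143ms=54/7b +803.571ms=6/7b
6) 8035.714ms=60/7b +803.571ms=6/7b
7) 8839.286ms=66/7b +803.571ms=6/7b
8) 9642.857ms=72/7b +803.571ms=6/7b
9) 10446.429ms=78/7b +3616.071ms=27/7b
10) 14062.5ms=15b +1406.25ms=3/2b
11) 15468.75ms=33/2b +1406.25ms=3/2b
Σ=18b of 18 (64bpm 6/8) — PASS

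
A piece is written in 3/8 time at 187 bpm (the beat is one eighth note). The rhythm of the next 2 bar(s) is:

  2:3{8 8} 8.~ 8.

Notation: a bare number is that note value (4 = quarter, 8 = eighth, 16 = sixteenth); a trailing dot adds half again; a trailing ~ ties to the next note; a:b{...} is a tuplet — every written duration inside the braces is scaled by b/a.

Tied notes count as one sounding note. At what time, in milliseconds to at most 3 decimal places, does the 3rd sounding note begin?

note 3 onset = 3b = 962.567ms

1. 0.0ms @ 0 + 481.283ms (3/2)
2. 481.283ms @ 3/2 + 481.283ms (3/2)
3. 962.567ms @ 3 + 962.567ms (3)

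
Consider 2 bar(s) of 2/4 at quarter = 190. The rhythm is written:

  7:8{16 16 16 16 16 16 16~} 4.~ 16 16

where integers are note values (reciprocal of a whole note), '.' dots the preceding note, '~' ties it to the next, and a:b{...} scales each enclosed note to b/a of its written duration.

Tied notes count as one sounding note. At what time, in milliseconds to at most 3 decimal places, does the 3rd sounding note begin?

note 3 onset = 4/7b = 180.451ms

1. 0.0ms @ 0 + 90.226ms (2/7)
2. 90.226ms @ 2/7 + 90.226ms (2/7)
3. 180.451ms @ 4/7 + 90.226ms (2/7)
4. 270.677ms @ 6/7 + 90.226ms (2/7)
5. 360.902ms @ 8/7 + 90.226ms (2/7)
6. 451.128ms @ 10/7 + 90.226ms (2/7)
7. 541.353ms @ 12/7 + 642.857ms (57/28)
8. 1184.211ms @ 15/4 + 78.947ms (1/4)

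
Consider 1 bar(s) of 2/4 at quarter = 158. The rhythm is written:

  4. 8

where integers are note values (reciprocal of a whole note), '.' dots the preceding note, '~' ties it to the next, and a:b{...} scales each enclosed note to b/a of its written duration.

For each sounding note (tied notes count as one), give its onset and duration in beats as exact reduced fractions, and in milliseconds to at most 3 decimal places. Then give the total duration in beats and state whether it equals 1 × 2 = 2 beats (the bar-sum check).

1) 0.0ms=0b +569.62ms=3/2b
2) 569.62ms=3/2b +189.873ms=1/2b
Σ=2b of 2 (158bpm 2/4) — PASS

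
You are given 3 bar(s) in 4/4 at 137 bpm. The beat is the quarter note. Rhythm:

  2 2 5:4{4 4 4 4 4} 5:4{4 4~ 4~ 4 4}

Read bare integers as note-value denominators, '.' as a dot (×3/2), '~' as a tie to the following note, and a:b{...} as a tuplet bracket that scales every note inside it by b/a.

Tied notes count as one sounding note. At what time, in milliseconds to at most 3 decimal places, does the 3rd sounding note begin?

1. 0.0ms @ 0 + 875.912ms (2)
2. 875.912ms @ 2 + 875.912ms (2)
3. 1751.825ms @ 4 + 350.365ms (4/5)
4. 2102.19ms @ 24/5 + 350.365ms (4/5)
5. 2452.555ms @ 28/5 + 350.365ms (4/5)
6. 2802.92ms @ 32/5 + 350.365ms (4/5)
7. 3153.285ms @ 36/5 + 350.365ms (4/5)
8. 3503.65ms @ 8 + 350.365ms (4/5)
9. 3854.015ms @ 44/5 + 1051.095ms (12/5)
10. 4905.109ms @ 56/5 + 350.365ms (4/5)

note 3 onset = 4b = 1751.825ms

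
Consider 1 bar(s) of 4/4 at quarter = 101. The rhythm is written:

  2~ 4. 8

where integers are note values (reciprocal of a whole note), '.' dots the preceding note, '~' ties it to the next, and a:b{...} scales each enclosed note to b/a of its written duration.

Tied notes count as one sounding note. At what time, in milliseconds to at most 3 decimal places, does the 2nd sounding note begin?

note 2 onset = 7/2b = 2079.208ms

1. 0.0ms @ 0 + 2079.208ms (7/2)
2. 2079.208ms @ 7/2 + 297.03ms (1/2)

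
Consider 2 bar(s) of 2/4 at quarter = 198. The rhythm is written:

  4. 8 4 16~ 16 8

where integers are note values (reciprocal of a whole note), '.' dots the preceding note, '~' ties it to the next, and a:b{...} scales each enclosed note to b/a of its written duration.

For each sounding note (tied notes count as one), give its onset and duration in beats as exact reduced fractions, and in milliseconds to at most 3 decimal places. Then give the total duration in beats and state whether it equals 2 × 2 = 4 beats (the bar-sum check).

1) 0.0ms=0b +454.545ms=3/2b
2) 454.545ms=3/2b +151.515ms=1/2b
3) 606.061ms=2b +303.03ms=1b
4) 909.091ms=3b +151.515ms=1/2b
5) 1060.606ms=7/2b +151.515ms=1/2b
Σ=4b of 4 (198bpm 2/4) — PASS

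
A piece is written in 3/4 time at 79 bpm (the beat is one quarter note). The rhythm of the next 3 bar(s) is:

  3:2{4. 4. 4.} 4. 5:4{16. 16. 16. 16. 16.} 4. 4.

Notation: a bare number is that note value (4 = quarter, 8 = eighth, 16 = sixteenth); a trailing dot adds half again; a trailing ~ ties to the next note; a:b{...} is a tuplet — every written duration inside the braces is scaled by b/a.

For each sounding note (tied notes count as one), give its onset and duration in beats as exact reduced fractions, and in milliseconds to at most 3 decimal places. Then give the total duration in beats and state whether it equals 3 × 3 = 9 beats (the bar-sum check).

1) 0.0ms=0b +759.494ms=1b
2) 759.494ms=1b +759.494ms=1b
3) 1518.987ms=2b +759.494ms=1b
4) 2278.481ms=3b +1139.241ms=3/2b
5) 3417.722ms=9/2b +227.848ms=3/10b
6) 3645.57ms=24/5b +227.848ms=3/10b
7) 3873.418ms=51/10b +227.848ms=3/10b
8) 4101.266ms=27/5b +227.848ms=3/10b
9) 4329.114ms=57/10b +227.848ms=3/10b
10) 4556.962ms=6b +1139.241ms=3/2b
11) 5696.203ms=15/2b +1139.241ms=3/2b
Σ=9b of 9 (79bpm 3/4) — PASS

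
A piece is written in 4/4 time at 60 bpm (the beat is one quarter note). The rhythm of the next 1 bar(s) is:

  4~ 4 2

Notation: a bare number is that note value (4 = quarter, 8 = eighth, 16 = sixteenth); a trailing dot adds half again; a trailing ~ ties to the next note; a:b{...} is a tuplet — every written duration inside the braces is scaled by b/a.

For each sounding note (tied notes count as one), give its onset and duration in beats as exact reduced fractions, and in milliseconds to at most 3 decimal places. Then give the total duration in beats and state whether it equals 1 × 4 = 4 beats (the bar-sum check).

1) 0.0ms=0b +2000.0ms=2b
2) 2000.0ms=2b +2000.0ms=2b
Σ=4b of 4 (60bpm 4/4) — PASS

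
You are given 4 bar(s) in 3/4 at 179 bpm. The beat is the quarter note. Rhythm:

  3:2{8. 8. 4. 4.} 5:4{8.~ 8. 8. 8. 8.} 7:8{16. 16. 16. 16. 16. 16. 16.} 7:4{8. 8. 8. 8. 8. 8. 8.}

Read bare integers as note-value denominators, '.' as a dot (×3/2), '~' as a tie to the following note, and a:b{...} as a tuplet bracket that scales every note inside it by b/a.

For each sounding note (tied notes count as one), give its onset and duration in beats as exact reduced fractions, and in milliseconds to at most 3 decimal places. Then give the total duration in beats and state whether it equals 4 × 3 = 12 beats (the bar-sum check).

1) 0.0ms=0b +167.598ms=1/2b
2) 167.598ms=1/2b +167.598ms=1/2b
3) 335.196ms=1b +335.196ms=1b
4) 670.391ms=2b +335.196ms=1b
5) 1005.587ms=3b +402.235ms=6/5b
6) 1407.821ms=21/5b +201.117ms=3/5b
7) 1608.939ms=24/5b +201.117ms=3/5b
8) 1810.056ms=27/5b +201.117ms=3/5b
9) 2011.173ms=6b +143.655ms=3/7b
10) 2154.828ms=45/7b +143.655ms=3/7b
11) 2298.484ms=48/7b +143.655ms=3/7b
12) 2442.139ms=51/7b +143.655ms=3/7b
13) 2585.794ms=54/7b +143.655ms=3/7b
14) 2729.449ms=57/7b +143.655ms=3/7b
15) 2873.105ms=60/7b +143.655ms=3/7b
16) 3016.76ms=9b +143.655ms=3/7b
17) 3160.415ms=66/7b +143.655ms=3/7b
18) 3304.07ms=69/7b +143.655ms=3/7b
19) 3447.725ms=72/7b +143.655ms=3/7b
20) 3591.381ms=75/7b +143.655ms=3/7b
21) 3735.036ms=78/7b +143.655ms=3/7b
22) 3878.691ms=81/7b +143.655ms=3/7b
Σ=12b of 12 (179bpm 3/4) — PASS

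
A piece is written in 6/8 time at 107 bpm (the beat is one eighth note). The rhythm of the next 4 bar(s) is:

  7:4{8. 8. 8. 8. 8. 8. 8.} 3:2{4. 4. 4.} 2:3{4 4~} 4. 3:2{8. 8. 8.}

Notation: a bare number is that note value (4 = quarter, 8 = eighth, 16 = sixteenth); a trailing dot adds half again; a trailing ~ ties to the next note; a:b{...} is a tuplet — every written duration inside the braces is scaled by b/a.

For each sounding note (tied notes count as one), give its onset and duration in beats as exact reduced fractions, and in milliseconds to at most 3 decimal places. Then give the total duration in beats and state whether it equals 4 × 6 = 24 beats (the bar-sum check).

1) 0.0ms=0b +480.641ms=6/7b
2) 480.641ms=6/7b +480.641ms=6/7b
3) 961.282ms=12/7b +480.641ms=6/7b
4) 1441.923ms=18/7b +480.641ms=6/7b
5) 1922.563ms=24/7b +480.641ms=6/7b
6) 2403.204ms=30/7b +480.641ms=6/7b
7) 2883.845ms=36/7b +480.641ms=6/7b
8) 3364.486ms=6b +1121.495ms=2b
9) 4485.981ms=8b +1121.495ms=2b
10) 5607.477ms=10b +1121.495ms=2b
11) 6728.972ms=12b +1682.243ms=3b
12) 8411.215ms=15b +3364.486ms=6b
13) 11775.701ms=21b +560.748ms=1b
14) 12336.449ms=22b +560.748ms=1b
15) 12897.196ms=23b +560.748ms=1b
Σ=24b of 24 (107bpm 6/8) — PASS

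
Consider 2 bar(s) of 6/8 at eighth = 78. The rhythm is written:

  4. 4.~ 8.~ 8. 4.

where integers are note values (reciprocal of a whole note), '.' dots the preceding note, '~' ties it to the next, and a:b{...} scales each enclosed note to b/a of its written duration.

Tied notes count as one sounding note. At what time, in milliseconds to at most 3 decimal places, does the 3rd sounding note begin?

1. 0.0ms @ 0 + 2307.692ms (3)
2. 2307.692ms @ 3 + 4615.385ms (6)
3. 6923.077ms @ 9 + 2307.692ms (3)

note 3 onset = 9b = 6923.077ms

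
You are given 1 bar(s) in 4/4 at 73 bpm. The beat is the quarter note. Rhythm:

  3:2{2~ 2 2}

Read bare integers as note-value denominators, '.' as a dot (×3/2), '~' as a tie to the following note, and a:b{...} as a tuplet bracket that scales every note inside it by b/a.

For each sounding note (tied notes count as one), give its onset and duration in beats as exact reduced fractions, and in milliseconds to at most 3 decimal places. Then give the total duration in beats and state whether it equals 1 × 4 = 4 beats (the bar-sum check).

1) 0.0ms=0b +2191.781ms=8/3b
2) 2191.781ms=8/3b +1095.89ms=4/3b
Σ=4b of 4 (73bpm 4/4) — PASS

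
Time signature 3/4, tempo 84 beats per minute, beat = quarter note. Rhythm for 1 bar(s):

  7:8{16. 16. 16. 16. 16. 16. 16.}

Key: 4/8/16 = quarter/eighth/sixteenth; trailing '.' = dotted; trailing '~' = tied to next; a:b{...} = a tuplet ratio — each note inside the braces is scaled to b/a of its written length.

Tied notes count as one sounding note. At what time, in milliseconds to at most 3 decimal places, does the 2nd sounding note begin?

note 2 onset = 3/7b = 306.122ms

1. 0.0ms @ 0 + 306.122ms (3/7)
2. 306.122ms @ 3/7 + 306.122ms (3/7)
3. 612.245ms @ 6/7 + 306.122ms (3/7)
4. 918.367ms @ 9/7 + 306.122ms (3/7)
5. 1224.49ms @ 12/7 + 306.122ms (3/7)
6. 1530.612ms @ 15/7 + 306.122ms (3/7)
7. 1836.735ms @ 18/7 + 306.122ms (3/7)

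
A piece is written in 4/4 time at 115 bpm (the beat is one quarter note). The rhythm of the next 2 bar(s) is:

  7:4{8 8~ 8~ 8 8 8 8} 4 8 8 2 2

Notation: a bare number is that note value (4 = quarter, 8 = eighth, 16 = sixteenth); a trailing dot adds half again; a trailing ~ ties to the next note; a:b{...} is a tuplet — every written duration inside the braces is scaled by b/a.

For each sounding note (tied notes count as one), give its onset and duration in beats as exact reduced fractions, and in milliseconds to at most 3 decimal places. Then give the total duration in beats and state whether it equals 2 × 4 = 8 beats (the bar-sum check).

1) 0.0ms=0b +149.068ms=2/7b
2) 149.068ms=2/7b +447.205ms=6/7b
3) 596.273ms=8/7b +149.068ms=2/7b
4) 745.342ms=10/7b +149.068ms=2/7b
5) 894.41ms=12/7b +149.068ms=2/7b
6) 1043.478ms=2b +521.739ms=1b
7) 1565.217ms=3b +260.87ms=1/2b
8) 1826.087ms=7/2b +260.87ms=1/2b
9) 2086.957ms=4b +1043.478ms=2b
10) 3130.435ms=6b +1043.478ms=2b
Σ=8b of 8 (115bpm 4/4) — PASS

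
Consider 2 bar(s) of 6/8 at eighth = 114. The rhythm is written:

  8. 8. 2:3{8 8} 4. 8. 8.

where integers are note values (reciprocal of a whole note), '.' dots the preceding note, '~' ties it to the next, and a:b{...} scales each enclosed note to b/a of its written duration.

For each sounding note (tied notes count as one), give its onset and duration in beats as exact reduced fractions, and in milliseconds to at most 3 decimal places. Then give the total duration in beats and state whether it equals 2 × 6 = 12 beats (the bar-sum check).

1) 0.0ms=0b +789.474ms=3/2b
2) 789.474ms=3/2b +789.474ms=3/2b
3) 1578.947ms=3b +789.474ms=3/2b
4) 2368.421ms=9/2b +789.474ms=3/2b
5) 3157.895ms=6b +1578.947ms=3b
6) 4736.842ms=9b +789.474ms=3/2b
7) 5526.316ms=21/2b +789.474ms=3/2b
Σ=12b of 12 (114bpm 6/8) — PASS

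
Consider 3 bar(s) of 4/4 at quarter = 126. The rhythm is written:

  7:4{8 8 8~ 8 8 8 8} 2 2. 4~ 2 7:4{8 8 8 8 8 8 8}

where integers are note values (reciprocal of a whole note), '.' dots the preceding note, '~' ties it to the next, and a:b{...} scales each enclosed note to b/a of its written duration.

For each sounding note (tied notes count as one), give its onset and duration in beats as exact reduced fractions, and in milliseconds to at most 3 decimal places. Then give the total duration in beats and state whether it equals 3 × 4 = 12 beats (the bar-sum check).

1) 0.0ms=0b +136.054ms=2/7b
2) 136.054ms=2/7b +136.054ms=2/7b
3) 272.109ms=4/7b +272.109ms=4/7b
4) 544.218ms=8/7b +136.054ms=2/7b
5) 680.272ms=10/7b +136.054ms=2/7b
6) 816.327ms=12/7b +136.054ms=2/7b
7) 952.381ms=2b +952.381ms=2b
8) 1904.762ms=4b +1428.571ms=3b
9) 3333.333ms=7b +1428.571ms=3b
10) 4761.905ms=10b +136.054ms=2/7b
11) 4897.959ms=72/7b +136.054ms=2/7b
12) 5034.014ms=74/7b +136.054ms=2/7b
13) 5170.068ms=76/7b +136.054ms=2/7b
14) 5306.122ms=78/7b +136.054ms=2/7b
15) 5442.177ms=80/7b +136.054ms=2/7b
16) 5578.231ms=82/7b +136.054ms=2/7b
Σ=12b of 12 (126bpm 4/4) — PASS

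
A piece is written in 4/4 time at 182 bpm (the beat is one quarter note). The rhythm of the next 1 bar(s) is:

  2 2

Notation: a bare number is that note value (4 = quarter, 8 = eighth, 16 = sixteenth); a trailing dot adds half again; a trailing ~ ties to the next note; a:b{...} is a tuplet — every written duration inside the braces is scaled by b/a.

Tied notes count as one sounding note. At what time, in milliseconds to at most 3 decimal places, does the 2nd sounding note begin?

note 2 onset = 2b = 659.341ms

1. 0.0ms @ 0 + 659.341ms (2)
2. 659.341ms @ 2 + 659.341ms (2)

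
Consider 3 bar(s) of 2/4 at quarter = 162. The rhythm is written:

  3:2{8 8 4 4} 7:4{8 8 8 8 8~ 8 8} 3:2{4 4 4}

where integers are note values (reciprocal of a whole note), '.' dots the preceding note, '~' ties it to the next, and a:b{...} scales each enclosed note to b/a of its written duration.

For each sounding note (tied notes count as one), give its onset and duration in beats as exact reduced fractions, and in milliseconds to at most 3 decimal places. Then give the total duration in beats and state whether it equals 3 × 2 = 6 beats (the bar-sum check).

1) 0.0ms=0b +123.457ms=1/3b
2) 123.457ms=1/3b +123.457ms=1/3b
3) 246.914ms=2/3b +246.914ms=2/3b
4) 493.827ms=4/3b +246.914ms=2/3b
5) 740.741ms=2b +105.82ms=2/7b
6) 846.561ms=16/7b +105.82ms=2/7b
7) 952.381ms=18/7b +105.82ms=2/7b
8) 1058.201ms=20/7b +105.82ms=2/7b
9) 1164.021ms=22/7b +211.64ms=4/7b
10) 1375.661ms=26/7b +105.82ms=2/7b
11) 1481.481ms=4b +246.914ms=2/3b
12) 1728.395ms=14/3b +246.914ms=2/3b
13) 1975.309ms=16/3b +246.914ms=2/3b
Σ=6b of 6 (162bpm 2/4) — PASS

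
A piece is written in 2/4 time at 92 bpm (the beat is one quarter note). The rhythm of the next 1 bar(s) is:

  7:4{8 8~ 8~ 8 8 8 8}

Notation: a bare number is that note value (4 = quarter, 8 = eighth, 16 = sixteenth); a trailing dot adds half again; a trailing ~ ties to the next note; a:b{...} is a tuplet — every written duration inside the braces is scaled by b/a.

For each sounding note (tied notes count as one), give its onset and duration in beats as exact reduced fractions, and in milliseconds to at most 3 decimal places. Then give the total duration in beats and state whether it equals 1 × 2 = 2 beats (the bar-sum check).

1) 0.0ms=0b +186.335ms=2/7b
2) 186.335ms=2/7b +559.006ms=6/7b
3) 745.342ms=8/7b +186.335ms=2/7b
4) 931.677ms=10/7b +186.335ms=2/7b
5) 1118.012ms=12/7b +186.335ms=2/7b
Σ=2b of 2 (92bpm 2/4) — PASS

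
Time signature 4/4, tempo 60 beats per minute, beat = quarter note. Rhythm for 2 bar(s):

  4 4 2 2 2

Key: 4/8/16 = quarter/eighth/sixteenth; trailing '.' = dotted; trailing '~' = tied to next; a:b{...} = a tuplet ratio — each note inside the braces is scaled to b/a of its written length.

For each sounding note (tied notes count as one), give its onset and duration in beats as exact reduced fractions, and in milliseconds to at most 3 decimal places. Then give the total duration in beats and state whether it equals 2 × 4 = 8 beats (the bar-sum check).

1) 0.0ms=0b +1000.0ms=1b
2) 1000.0ms=1b +1000.0ms=1b
3) 2000.0ms=2b +2000.0ms=2b
4) 4000.0ms=4b +2000.0ms=2b
5) 6000.0ms=6b +2000.0ms=2b
Σ=8b of 8 (60bpm 4/4) — PASS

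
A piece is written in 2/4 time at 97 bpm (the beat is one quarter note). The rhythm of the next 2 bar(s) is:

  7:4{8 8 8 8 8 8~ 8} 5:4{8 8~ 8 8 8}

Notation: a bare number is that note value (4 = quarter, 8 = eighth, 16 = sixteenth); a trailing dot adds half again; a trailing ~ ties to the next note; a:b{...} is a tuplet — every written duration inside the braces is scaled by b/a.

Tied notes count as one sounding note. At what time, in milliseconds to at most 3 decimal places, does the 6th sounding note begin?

note 6 onset = 10/7b = 883.652ms

1. 0.0ms @ 0 + 176.73ms (2/7)
2. 176.73ms @ 2/7 + 176.73ms (2/7)
3. 353.461ms @ 4/7 + 176.73ms (2/7)
4. 530.191ms @ 6/7 + 176.73ms (2/7)
5. 706.922ms @ 8/7 + 176.73ms (2/7)
6. 883.652ms @ 10/7 + 353.461ms (4/7)
7. 1237.113ms @ 2 + 247.423ms (2/5)
8. 1484.536ms @ 12/5 + 494.845ms (4/5)
9. 1979.381ms @ 16/5 + 247.423ms (2/5)
10. 2226.804ms @ 18/5 + 247.423ms (2/5)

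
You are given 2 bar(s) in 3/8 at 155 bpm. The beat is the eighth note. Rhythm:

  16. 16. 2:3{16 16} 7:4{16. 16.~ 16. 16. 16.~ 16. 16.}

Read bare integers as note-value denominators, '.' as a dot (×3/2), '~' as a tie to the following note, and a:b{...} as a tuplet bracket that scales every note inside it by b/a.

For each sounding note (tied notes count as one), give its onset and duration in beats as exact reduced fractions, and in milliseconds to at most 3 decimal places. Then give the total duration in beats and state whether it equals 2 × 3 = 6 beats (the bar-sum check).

1) 0.0ms=0b +290.323ms=3/4b
2) 290.323ms=3/4b +290.323ms=3/4b
3) 580.645ms=3/2b +290.323ms=3/4b
4) 870.968ms=9/4b +290.323ms=3/4b
5) 1161.29ms=3b +165.899ms=3/7b
6) 1327.189ms=24/7b +331.797ms=6/7b
7) 1658.986ms=30/7b +165.899ms=3/7b
8) 1824.885ms=33/7b +331.797ms=6/7b
9) 2156.682ms=39/7b +165.899ms=3/7b
Σ=6b of 6 (155bpm 3/8) — PASS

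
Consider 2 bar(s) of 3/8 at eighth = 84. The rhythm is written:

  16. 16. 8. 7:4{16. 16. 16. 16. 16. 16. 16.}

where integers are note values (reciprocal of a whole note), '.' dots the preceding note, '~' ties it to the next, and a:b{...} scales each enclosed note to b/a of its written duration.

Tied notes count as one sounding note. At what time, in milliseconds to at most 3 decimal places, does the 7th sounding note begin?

1. 0.0ms @ 0 + 535.714ms (3/4)
2. 535.714ms @ 3/4 + 535.714ms (3/4)
3. 1071.429ms @ 3/2 + 1071.429ms (3/2)
4. 2142.857ms @ 3 + 306.122ms (3/7)
5. 2448.98ms @ 24/7 + 306.122ms (3/7)
6. 2755.102ms @ 27/7 + 306.122ms (3/7)
7. 3061.224ms @ 30/7 + 306.122ms (3/7)
8. 3367.347ms @ 33/7 + 306.122ms (3/7)
9. 3673.469ms @ 36/7 + 306.122ms (3/7)
10. 3979.592ms @ 39/7 + 306.122ms (3/7)

note 7 onset = 30/7b = 3061.224ms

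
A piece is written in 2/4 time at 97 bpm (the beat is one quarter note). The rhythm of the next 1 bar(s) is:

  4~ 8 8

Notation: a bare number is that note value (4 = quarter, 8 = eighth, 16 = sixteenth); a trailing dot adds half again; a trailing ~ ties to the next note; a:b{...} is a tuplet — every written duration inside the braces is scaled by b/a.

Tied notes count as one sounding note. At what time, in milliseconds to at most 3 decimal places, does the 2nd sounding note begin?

1. 0.0ms @ 0 + 927.835ms (3/2)
2. 927.835ms @ 3/2 + 309.278ms (1/2)

note 2 onset = 3/2b = 927.835ms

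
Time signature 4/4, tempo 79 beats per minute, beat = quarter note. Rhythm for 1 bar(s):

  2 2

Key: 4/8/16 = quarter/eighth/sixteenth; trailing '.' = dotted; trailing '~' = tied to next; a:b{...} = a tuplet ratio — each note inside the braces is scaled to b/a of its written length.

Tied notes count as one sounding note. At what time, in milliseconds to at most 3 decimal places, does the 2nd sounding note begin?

1. 0.0ms @ 0 + 1518.987ms (2)
2. 1518.987ms @ 2 + 1518.987ms (2)

note 2 onset = 2b = 1518.987ms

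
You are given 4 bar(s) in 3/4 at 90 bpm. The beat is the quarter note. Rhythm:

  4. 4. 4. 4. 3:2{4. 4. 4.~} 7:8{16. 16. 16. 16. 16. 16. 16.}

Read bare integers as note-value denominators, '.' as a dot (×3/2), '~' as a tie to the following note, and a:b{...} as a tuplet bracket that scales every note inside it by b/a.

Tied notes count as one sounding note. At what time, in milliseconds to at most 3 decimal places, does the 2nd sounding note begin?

1. 0.0ms @ 0 + 1000.0ms (3/2)
2. 1000.0ms @ 3/2 + 1000.0ms (3/2)
3. 2000.0ms @ 3 + 1000.0ms (3/2)
4. 3000.0ms @ 9/2 + 1000.0ms (3/2)
5. 4000.0ms @ 6 + 666.667ms (1)
6. 4666.667ms @ 7 + 666.667ms (1)
7. 5333.333ms @ 8 + 952.381ms (10/7)
8. 6285.714ms @ 66/7 + 285.714ms (3/7)
9. 6571.429ms @ 69/7 + 285.714ms (3/7)
10. 6857.143ms @ 72/7 + 285.714ms (3/7)
11. 7142.857ms @ 75/7 + 285.714ms (3/7)
12. 7428.571ms @ 78/7 + 285.714ms (3/7)
13. 7714.286ms @ 81/7 + 285.714ms (3/7)

note 2 onset = 3/2b = 1000.0ms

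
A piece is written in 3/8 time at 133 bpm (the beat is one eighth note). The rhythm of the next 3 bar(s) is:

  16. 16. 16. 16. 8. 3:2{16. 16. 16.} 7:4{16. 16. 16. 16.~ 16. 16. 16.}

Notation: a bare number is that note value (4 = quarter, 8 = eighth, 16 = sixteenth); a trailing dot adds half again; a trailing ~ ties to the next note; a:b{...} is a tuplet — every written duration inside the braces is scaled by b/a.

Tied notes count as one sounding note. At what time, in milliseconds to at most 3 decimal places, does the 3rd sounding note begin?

note 3 onset = 3/2b = 676.692ms

1. 0.0ms @ 0 + 338.346ms (3/4)
2. 338.346ms @ 3/4 + 338.346ms (3/4)
3. 676.692ms @ 3/2 + 338.346ms (3/4)
4. 1015.038ms @ 9/4 + 338.346ms (3/4)
5. 1353.383ms @ 3 + 676.692ms (3/2)
6. 2030.075ms @ 9/2 + 225.564ms (1/2)
7. 2255.639ms @ 5 + 225.564ms (1/2)
8. 2481.203ms @ 11/2 + 225.564ms (1/2)
9. 2706.767ms @ 6 + 193.34ms (3/7)
10. 2900.107ms @ 45/7 + 193.34ms (3/7)
11. 3093.448ms @ 48/7 + 193.34ms (3/7)
12. 3286.788ms @ 51/7 + 386.681ms (6/7)
13. 3673.469ms @ 57/7 + 193.34ms (3/7)
14. 3866.81ms @ 60/7 + 193.34ms (3/7)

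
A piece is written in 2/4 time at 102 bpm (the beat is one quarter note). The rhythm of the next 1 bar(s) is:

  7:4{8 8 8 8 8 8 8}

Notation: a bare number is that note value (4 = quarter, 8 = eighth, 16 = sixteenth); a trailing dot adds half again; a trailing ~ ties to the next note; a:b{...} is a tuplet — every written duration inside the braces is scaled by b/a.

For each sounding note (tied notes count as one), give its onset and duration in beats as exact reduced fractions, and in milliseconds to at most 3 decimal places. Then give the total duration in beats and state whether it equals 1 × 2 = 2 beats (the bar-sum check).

1) 0.0ms=0b +168.067ms=2/7b
2) 168.067ms=2/7b +168.067ms=2/7b
3) 336.134ms=4/7b +168.067ms=2/7b
4) 504.202ms=6/7b +168.067ms=2/7b
5) 672.269ms=8/7b +168.067ms=2/7b
6) 840.336ms=10/7b +168.067ms=2/7b
7) 1008.403ms=12/7b +168.067ms=2/7b
Σ=2b of 2 (102bpm 2/4) — PASS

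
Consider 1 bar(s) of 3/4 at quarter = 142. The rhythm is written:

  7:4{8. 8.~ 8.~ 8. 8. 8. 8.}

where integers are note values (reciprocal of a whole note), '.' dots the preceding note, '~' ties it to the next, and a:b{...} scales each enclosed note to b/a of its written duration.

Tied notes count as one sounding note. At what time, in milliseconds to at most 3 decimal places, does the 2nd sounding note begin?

note 2 onset = 3/7b = 181.087ms

1. 0.0ms @ 0 + 181.087ms (3/7)
2. 181.087ms @ 3/7 + 543.26ms (9/7)
3. 724.346ms @ 12/7 + 181.087ms (3/7)
4. 905.433ms @ 15/7 + 181.087ms (3/7)
5. 1086.519ms @ 18/7 + 181.087ms (3/7)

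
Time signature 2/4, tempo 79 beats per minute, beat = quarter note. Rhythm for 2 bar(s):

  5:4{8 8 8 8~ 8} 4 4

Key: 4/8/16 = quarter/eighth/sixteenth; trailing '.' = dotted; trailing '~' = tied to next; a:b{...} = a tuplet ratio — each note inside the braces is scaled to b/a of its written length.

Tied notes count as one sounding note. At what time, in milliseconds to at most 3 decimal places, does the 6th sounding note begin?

note 6 onset = 3b = 2278.481ms

1. 0.0ms @ 0 + 303.797ms (2/5)
2. 303.797ms @ 2/5 + 303.797ms (2/5)
3. 607.595ms @ 4/5 + 303.797ms (2/5)
4. 911.392ms @ 6/5 + 607.595ms (4/5)
5. 1518.987ms @ 2 + 759.494ms (1)
6. 2278.481ms @ 3 + 759.494ms (1)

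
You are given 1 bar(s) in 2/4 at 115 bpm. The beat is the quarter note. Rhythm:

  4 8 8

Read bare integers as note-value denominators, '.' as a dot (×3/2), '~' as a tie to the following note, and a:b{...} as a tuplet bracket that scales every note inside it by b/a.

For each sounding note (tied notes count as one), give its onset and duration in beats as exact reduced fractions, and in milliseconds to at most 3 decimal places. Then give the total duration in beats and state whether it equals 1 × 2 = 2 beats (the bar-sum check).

1) 0.0ms=0b +521.739ms=1b
2) 521.739ms=1b +260.87ms=1/2b
3) 782.609ms=3/2b +260.87ms=1/2b
Σ=2b of 2 (115bpm 2/4) — PASS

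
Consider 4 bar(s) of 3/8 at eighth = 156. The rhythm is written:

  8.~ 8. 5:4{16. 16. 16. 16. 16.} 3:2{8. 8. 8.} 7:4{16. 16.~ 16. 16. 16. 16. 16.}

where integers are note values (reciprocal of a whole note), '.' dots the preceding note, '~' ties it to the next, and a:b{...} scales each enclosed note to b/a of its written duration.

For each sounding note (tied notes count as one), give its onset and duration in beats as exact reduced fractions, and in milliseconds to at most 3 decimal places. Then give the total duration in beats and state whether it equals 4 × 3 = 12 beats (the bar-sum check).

1) 0.0ms=0b +1153.846ms=3b
2) 1153.846ms=3b +230.769ms=3/5b
3) 1384.615ms=18/5b +230.769ms=3/5b
4) 1615.385ms=21/5b +230.769ms=3/5b
5) 1846.154ms=24/5b +230.769ms=3/5b
6) 2076.923ms=27/5b +230.769ms=3/5b
7) 2307.692ms=6b +384.615ms=1b
8) 2692.308ms=7b +384.615ms=1b
9) 3076.923ms=8b +384.615ms=1b
10) 3461.538ms=9b +164.835ms=3/7b
11) 3626.374ms=66/7b +329.67ms=6/7b
12) 3956.044ms=72/7b +164.835ms=3/7b
13) 4120.879ms=75/7b +164.835ms=3/7b
14) 4285.714ms=78/7b +164.835ms=3/7b
15) 4450.549ms=81/7b +164.835ms=3/7b
Σ=12b of 12 (156bpm 3/8) — PASS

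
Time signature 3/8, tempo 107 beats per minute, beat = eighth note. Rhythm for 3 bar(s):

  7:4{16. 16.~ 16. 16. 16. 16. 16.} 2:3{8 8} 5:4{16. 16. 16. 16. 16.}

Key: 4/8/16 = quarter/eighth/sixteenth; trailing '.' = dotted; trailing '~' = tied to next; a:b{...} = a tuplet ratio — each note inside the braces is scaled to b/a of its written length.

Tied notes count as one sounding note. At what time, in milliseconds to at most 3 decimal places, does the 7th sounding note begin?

note 7 onset = 3b = 1682.243ms

1. 0.0ms @ 0 + 240.32ms (3/7)
2. 240.32ms @ 3/7 + 480.641ms (6/7)
3. 720.961ms @ 9/7 + 240.32ms (3/7)
4. 961.282ms @ 12/7 + 240.32ms (3/7)
5. 1201.602ms @ 15/7 + 240.32ms (3/7)
6. 1441.923ms @ 18/7 + 240.32ms (3/7)
7. 1682.243ms @ 3 + 841.121ms (3/2)
8. 2523.364ms @ 9/2 + 841.121ms (3/2)
9. 3364.486ms @ 6 + 336.449ms (3/5)
10. 3700.935ms @ 33/5 + 336.449ms (3/5)
11. 4037.383ms @ 36/5 + 336.449ms (3/5)
12. 4373.832ms @ 39/5 + 336.449ms (3/5)
13. 4710.28ms @ 42/5 + 336.449ms (3/5)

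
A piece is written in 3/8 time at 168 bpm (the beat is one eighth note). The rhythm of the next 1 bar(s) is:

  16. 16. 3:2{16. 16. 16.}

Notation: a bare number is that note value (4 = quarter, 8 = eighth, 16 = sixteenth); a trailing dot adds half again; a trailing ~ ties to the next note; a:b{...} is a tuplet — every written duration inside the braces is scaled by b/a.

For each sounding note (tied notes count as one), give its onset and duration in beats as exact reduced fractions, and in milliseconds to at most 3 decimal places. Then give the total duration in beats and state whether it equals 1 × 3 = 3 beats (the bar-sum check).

1) 0.0ms=0b +267.857ms=3/4b
2) 267.857ms=3/4b +267.857ms=3/4b
3) 535.714ms=3/2b +178.571ms=1/2b
4) 714.286ms=2b +178.571ms=1/2b
5) 892.857ms=5/2b +178.571ms=1/2b
Σ=3b of 3 (168bpm 3/8) — PASS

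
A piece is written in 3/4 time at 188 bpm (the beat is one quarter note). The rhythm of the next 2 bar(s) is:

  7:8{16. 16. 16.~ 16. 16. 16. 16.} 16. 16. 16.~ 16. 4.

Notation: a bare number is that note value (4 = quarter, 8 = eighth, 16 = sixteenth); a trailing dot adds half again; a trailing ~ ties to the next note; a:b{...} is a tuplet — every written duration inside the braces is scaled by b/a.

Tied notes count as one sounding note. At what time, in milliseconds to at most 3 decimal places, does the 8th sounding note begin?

note 8 onset = 27/8b = 1077.128ms

1. 0.0ms @ 0 + 136.778ms (3/7)
2. 136.778ms @ 3/7 + 136.778ms (3/7)
3. 273.556ms @ 6/7 + 273.556ms (6/7)
4. 547.112ms @ 12/7 + 136.778ms (3/7)
5. 683.891ms @ 15/7 + 136.778ms (3/7)
6. 820.669ms @ 18/7 + 136.778ms (3/7)
7. 957.447ms @ 3 + 119.681ms (3/8)
8. 1077.128ms @ 27/8 + 119.681ms (3/8)
9. 1196.809ms @ 15/4 + 239.362ms (3/4)
10. 1436.17ms @ 9/2 + 478.723ms (3/2)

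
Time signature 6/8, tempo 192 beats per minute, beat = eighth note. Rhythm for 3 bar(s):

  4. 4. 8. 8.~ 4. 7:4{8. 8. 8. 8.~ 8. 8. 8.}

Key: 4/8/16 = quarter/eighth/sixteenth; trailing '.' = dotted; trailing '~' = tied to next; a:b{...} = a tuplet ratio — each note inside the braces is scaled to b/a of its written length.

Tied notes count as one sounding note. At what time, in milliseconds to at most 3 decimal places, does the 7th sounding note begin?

1. 0.0ms @ 0 + 937.5ms (3)
2. 937.5ms @ 3 + 937.5ms (3)
3. 1875.0ms @ 6 + 468.75ms (3/2)
4. 2343.75ms @ 15/2 + 1406.25ms (9/2)
5. 3750.0ms @ 12 + 267.857ms (6/7)
6. 4017.857ms @ 90/7 + 267.857ms (6/7)
7. 4285.714ms @ 96/7 + 267.857ms (6/7)
8. 4553.571ms @ 102/7 + 535.714ms (12/7)
9. 5089.286ms @ 114/7 + 267.857ms (6/7)
10. 5357.143ms @ 120/7 + 267.857ms (6/7)

note 7 onset = 96/7b = 4285.714ms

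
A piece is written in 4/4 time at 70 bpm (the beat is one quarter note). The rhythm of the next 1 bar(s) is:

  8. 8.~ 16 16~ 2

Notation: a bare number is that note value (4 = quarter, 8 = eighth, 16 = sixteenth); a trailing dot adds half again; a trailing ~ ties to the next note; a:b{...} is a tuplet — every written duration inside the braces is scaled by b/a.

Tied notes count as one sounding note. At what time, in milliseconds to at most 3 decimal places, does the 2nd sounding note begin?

note 2 onset = 3/4b = 642.857ms

1. 0.0ms @ 0 + 642.857ms (3/4)
2. 642.857ms @ 3/4 + 857.143ms (1)
3. 1500.0ms @ 7/4 + 1928.571ms (9/4)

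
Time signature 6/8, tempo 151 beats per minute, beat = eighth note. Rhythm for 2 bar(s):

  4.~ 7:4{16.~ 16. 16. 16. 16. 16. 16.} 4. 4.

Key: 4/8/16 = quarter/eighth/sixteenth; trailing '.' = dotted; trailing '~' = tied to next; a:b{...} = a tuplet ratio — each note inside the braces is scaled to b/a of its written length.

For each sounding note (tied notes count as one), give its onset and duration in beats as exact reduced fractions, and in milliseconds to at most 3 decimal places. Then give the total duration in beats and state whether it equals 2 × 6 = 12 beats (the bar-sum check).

1) 0.0ms=0b +1532.64ms=27/7b
2) 1532.64ms=27/7b +170.293ms=3/7b
3) 1702.933ms=30/7b +170.293ms=3/7b
4) 1873.226ms=33/7b +170.293ms=3/7b
5) 2043.519ms=36/7b +170.293ms=3/7b
6) 2213.813ms=39/7b +170.293ms=3/7b
7) 2384.106ms=6b +1192.053ms=3b
8) 3576.159ms=9b +1192.053ms=3b
Σ=12b of 12 (151bpm 6/8) — PASS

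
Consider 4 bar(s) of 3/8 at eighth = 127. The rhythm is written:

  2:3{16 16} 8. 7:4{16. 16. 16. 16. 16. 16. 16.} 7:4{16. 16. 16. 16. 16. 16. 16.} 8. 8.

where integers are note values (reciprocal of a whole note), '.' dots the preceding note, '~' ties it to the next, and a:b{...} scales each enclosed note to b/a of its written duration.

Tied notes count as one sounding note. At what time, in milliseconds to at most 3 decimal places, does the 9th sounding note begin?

1. 0.0ms @ 0 + 354.331ms (3/4)
2. 354.331ms @ 3/4 + 354.331ms (3/4)
3. 708.661ms @ 3/2 + 708.661ms (3/2)
4. 1417.323ms @ 3 + 202.475ms (3/7)
5. 1619.798ms @ 24/7 + 202.475ms (3/7)
6. 1822.272ms @ 27/7 + 202.475ms (3/7)
7. 2024.747ms @ 30/7 + 202.475ms (3/7)
8. 2227.222ms @ 33/7 + 202.475ms (3/7)
9. 2429.696ms @ 36/7 + 202.475ms (3/7)
10. 2632.171ms @ 39/7 + 202.475ms (3/7)
11. 2834.646ms @ 6 + 202.475ms (3/7)
12. 3037.12ms @ 45/7 + 202.475ms (3/7)
13. 3239.595ms @ 48/7 + 202.475ms (3/7)
14. 3442.07ms @ 51/7 + 202.475ms (3/7)
15. 3644.544ms @ 54/7 + 202.475ms (3/7)
16. 3847.019ms @ 57/7 + 202.475ms (3/7)
17. 4049.494ms @ 60/7 + 202.475ms (3/7)
18. 4251.969ms @ 9 + 708.661ms (3/2)
19. 4960.63ms @ 21/2 + 708.661ms (3/2)

note 9 onset = 36/7b = 2429.696ms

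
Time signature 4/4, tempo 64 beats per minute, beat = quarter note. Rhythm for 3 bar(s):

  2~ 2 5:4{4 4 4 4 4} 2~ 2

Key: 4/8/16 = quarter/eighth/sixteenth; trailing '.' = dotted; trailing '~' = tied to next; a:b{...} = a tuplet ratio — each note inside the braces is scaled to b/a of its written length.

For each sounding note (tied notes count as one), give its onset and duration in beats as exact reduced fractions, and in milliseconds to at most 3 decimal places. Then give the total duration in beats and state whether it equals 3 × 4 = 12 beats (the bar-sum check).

1) 0.0ms=0b +3750.0ms=4b
2) 3750.0ms=4b +750.0ms=4/5b
3) 4500.0ms=24/5b +750.0ms=4/5b
4) 5250.0ms=28/5b +750.0ms=4/5b
5) 6000.0ms=32/5b +750.0ms=4/5b
6) 6750.0ms=36/5b +750.0ms=4/5b
7) 7500.0ms=8b +3750.0ms=4b
Σ=12b of 12 (64bpm 4/4) — PASS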